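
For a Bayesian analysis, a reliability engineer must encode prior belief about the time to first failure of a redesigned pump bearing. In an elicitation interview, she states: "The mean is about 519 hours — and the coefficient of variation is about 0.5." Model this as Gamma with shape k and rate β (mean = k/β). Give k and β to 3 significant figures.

For Gamma(k, rate β): mean = k/β, variance = k/β², so CV = 1/√k.
CV = 0.5, hence k = 1/CV² = 4.
Then β = k/mean = 4/519 = 0.00771.

k ≈ 4, β ≈ 0.00771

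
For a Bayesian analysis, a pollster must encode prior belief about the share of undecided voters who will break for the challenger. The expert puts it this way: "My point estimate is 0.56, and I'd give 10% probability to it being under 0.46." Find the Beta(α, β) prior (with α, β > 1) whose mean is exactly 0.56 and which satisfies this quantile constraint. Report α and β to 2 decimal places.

With mean 0.56 fixed, write α = 0.56s, β = 0.44s where s = α+β.
Need P(θ < 0.46) = 0.1 under Beta(0.56s, 0.44s). Normal approximation: (q−m)/√(m(1−m)/s) ≈ z_{0.1} = -1.28, so s ≈ 0.56·0.44·(-1.28)²/(0.46−0.56)² = 40.5.
At s = 40.5: P(θ<0.46) ≈ 0.101. Adjusting to match 0.1 gives s ≈ 40.65.
So α = 0.56·40.65 ≈ 22.77, β = 0.44·40.65 ≈ 17.89.

α ≈ 22.77, β ≈ 17.89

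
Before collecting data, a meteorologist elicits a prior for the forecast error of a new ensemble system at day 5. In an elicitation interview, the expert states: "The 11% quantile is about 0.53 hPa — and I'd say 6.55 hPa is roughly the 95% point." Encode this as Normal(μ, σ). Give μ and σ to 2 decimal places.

The p-quantile of Normal(μ,σ) is μ + z_p·σ, with z_{0.11} = -1.227 and z_{0.95} = 1.645.
Eliminate σ: μ = (z₂·x₁ − z₁·x₂)/(z₂ − z₁) = (1.645·0.53 − (-1.227)·6.55)/2.871 = 3.10.
Then σ = (x₂ − x₁)/(z₂ − z₁) = (6.55 − 0.53)/2.871 = 2.10.

μ = 3.10, σ = 2.10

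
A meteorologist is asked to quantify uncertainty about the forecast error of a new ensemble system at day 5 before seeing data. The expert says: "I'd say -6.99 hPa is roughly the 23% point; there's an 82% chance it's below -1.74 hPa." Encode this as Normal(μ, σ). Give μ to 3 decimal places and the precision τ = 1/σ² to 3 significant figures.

μ = -4.645, τ = 0.0993

For Normal(μ,σ), the p-quantile is μ + z_p·σ. Here z_{0.23} = -0.7388, z_{0.82} = 0.9154.
So -6.99 = μ − 0.7388σ and -1.74 = μ + 0.9154σ.
Subtracting: σ = (-1.74 − -6.99)/(0.9154 − (-0.7388)) = 3.174.
Then μ = -6.99 − (-0.7388)·3.174 = -4.645.
Precision τ = 1/σ² = 1/3.174² = 0.0993.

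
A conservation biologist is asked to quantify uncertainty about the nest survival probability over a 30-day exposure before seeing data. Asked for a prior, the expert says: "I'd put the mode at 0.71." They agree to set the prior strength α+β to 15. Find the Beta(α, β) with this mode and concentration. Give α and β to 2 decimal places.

α = 10.23, β = 4.77

For α,β > 1 the Beta mode is (α−1)/(α+β−2). With α+β = 15, the mode is (α−1)/13.
Set (α−1)/13 = 0.71 → α = 1 + 0.71·13 = 10.23.
β = 15 − α = 4.77.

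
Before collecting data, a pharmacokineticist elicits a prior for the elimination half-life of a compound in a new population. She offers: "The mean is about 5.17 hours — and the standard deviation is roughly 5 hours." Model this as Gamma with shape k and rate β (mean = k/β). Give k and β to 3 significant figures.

k ≈ 1.07, β ≈ 0.207

For Gamma(k, rate β): mean = k/β, variance = k/β², so CV = 1/√k.
CV = SD/mean = 5/5.17 = 0.9671, hence k = 1/CV² = 1.07.
Then β = k/mean = 1.07/5.17 = 0.207.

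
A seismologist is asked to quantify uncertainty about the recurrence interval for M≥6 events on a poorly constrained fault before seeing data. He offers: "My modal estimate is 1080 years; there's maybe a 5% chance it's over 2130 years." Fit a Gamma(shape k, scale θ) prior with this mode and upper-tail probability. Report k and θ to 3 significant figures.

Gamma(k,θ) with k>1 has mode (k−1)θ, so θ = 1080/(k−1).
Need P(X < 2130) = 0.95 with θ tied to k this way. Start at k = 2, θ = 1080: P(X<2130) ≈ 0.586.
Too low — raise k to concentrate. Iterating converges to k ≈ 7.01.
Then θ = 1080/(7.01−1) ≈ 180.

k ≈ 7.01, θ ≈ 180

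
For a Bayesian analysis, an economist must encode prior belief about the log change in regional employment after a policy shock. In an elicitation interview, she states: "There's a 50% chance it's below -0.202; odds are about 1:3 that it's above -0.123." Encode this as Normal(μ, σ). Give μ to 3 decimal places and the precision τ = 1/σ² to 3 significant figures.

For Normal(μ,σ), the p-quantile is μ + z_p·σ. Here z_{0.5} = 0, z_{0.75} = 0.6745.
So -0.202 = μ + 0σ and -0.123 = μ + 0.6745σ.
Subtracting: σ = (-0.123 − -0.202)/(0.6745 − (0)) = 0.117.
Then μ = -0.202 − (0)·0.117 = -0.202.
Precision τ = 1/σ² = 1/0.1171² = 72.9.

μ = -0.202, τ = 72.9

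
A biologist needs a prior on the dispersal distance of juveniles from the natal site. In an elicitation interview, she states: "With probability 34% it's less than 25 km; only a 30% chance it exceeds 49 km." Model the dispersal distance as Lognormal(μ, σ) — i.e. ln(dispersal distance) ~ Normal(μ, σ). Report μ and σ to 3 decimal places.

μ ≈ 3.515, σ ≈ 0.718

If T ~ Lognormal(μ,σ) then ln T ~ Normal(μ,σ), so the p-quantile of ln T is μ + z_p·σ.
ln(25) = 3.219 and ln(49) = 3.892; z_{0.34} = -0.4125, z_{0.7} = 0.5244.
σ = (3.892 − 3.219)/(0.5244 − (-0.4125)) = 0.718.
μ = 3.219 − (-0.4125)·0.718 = 3.515.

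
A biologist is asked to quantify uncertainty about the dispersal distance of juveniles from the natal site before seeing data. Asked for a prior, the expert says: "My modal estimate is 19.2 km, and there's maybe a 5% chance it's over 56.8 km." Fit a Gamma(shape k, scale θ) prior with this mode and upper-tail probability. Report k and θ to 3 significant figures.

k ≈ 3.26, θ ≈ 8.51

Gamma(k,θ) with k>1 has mode (k−1)θ, so θ = 19.2/(k−1).
Need P(X < 56.8) = 0.95 with θ tied to k this way. Start at k = 2, θ = 19.2: P(X<56.8) ≈ 0.795.
Too low — raise k to concentrate. Iterating converges to k ≈ 3.26.
Then θ = 19.2/(3.26−1) ≈ 8.51.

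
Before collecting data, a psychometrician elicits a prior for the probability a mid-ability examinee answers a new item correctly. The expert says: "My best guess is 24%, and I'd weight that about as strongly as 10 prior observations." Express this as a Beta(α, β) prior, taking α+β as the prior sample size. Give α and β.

Under the effective-sample-size interpretation, Beta(α, β) has prior mean α/(α+β) and prior sample size α+β.
So α+β = 10 and α/(α+β) = 0.24, giving α = 0.24·10 = 2.4 and β = 10 − 2.4 = 7.6.

α = 2.4, β = 7.6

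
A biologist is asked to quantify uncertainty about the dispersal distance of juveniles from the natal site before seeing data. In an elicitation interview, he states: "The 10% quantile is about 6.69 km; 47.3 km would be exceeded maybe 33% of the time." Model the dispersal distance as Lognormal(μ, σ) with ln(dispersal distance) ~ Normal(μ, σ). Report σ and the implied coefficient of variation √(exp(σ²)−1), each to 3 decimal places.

If T ~ Lognormal(μ,σ) then ln T ~ Normal(μ,σ), so the p-quantile of ln T is μ + z_p·σ.
ln(6.69) = 1.901 and ln(47.3) = 3.857; z_{0.1} = -1.282, z_{0.67} = 0.4399.
σ = (3.857 − 1.901)/(0.4399 − (-1.282)) = 1.136.
μ = 1.901 − (-1.282)·1.136 = 3.357.
CV = √(exp(σ²)−1) = √(exp(1.2909)−1) = 1.624.

σ ≈ 1.136, CV ≈ 1.624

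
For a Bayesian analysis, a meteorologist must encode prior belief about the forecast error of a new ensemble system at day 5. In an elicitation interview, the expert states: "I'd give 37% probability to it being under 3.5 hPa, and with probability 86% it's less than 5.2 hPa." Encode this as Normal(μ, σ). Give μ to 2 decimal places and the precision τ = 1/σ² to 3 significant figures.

μ = 3.90, τ = 0.69

The p-quantile of Normal(μ,σ) is μ + z_p·σ, with z_{0.37} = -0.3319 and z_{0.86} = 1.08.
Eliminate σ: μ = (z₂·x₁ − z₁·x₂)/(z₂ − z₁) = (1.08·3.5 − (-0.3319)·5.2)/1.412 = 3.90.
Then σ = (x₂ − x₁)/(z₂ − z₁) = (5.2 − 3.5)/1.412 = 1.20.
Precision τ = 1/σ² = 1/1.204² = 0.69.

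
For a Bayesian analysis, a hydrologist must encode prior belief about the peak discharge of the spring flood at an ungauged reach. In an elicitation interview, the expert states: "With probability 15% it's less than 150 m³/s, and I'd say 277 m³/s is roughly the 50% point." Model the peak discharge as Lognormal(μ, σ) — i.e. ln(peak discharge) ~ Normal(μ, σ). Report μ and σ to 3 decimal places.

If T ~ Lognormal(μ,σ) then ln T ~ Normal(μ,σ), so the p-quantile of ln T is μ + z_p·σ.
ln(150) = 5.011 and ln(277) = 5.624; z_{0.15} = -1.036, z_{0.5} = 0.
σ = (5.624 − 5.011)/(0 − (-1.036)) = 0.592.
μ = 5.011 − (-1.036)·0.592 = 5.624.

μ ≈ 5.624, σ ≈ 0.592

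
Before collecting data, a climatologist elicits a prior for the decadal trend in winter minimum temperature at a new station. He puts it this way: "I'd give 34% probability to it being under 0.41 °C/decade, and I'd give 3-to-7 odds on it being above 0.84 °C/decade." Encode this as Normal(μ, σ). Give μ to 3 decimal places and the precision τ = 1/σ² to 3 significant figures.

For Normal(μ,σ), the p-quantile is μ + z_p·σ. Here z_{0.34} = -0.4125, z_{0.7} = 0.5244.
So 0.41 = μ − 0.4125σ and 0.84 = μ + 0.5244σ.
Subtracting: σ = (0.84 − 0.41)/(0.5244 − (-0.4125)) = 0.459.
Then μ = 0.41 − (-0.4125)·0.459 = 0.599.
Precision τ = 1/σ² = 1/0.459² = 4.75.

μ = 0.599, τ = 4.75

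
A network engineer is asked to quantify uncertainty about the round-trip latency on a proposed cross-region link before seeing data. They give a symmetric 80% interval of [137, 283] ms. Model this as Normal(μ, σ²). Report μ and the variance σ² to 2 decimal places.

A symmetric 80% interval runs μ ± z·σ with z = 1.282.
Half-width = 73, so σ = 73/1.282 = 56.962 and σ² = 3244.69.
μ is the interval midpoint, 210.00.

μ = 210.00, σ² = 3244.69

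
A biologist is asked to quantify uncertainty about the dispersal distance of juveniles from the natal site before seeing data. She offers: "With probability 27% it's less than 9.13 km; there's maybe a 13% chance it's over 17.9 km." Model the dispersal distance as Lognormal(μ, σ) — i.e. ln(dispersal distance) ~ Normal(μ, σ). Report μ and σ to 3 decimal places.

If T ~ Lognormal(μ,σ) then ln T ~ Normal(μ,σ), so the p-quantile of ln T is μ + z_p·σ.
ln(9.13) = 2.212 and ln(17.9) = 2.885; z_{0.27} = -0.6128, z_{0.87} = 1.126.
σ = (2.885 − 2.212)/(1.126 − (-0.6128)) = 0.387.
μ = 2.212 − (-0.6128)·0.387 = 2.449.

μ ≈ 2.449, σ ≈ 0.387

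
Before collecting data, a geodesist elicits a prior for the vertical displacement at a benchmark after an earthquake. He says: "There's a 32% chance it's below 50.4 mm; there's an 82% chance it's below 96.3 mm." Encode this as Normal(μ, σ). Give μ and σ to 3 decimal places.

μ = 65.922, σ = 33.187

For Normal(μ,σ), the p-quantile is μ + z_p·σ. Here z_{0.32} = -0.4677, z_{0.82} = 0.9154.
So 50.4 = μ − 0.4677σ and 96.3 = μ + 0.9154σ.
Subtracting: σ = (96.3 − 50.4)/(0.9154 − (-0.4677)) = 33.187.
Then μ = 50.4 − (-0.4677)·33.187 = 65.922.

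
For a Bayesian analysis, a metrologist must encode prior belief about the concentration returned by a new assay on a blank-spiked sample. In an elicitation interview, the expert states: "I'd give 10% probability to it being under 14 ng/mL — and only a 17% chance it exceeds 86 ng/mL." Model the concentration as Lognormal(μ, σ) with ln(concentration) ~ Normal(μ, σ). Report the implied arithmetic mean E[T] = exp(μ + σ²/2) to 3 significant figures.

E[T] ≈ 55.1 ng/mL

If T ~ Lognormal(μ,σ) then ln T ~ Normal(μ,σ), so the p-quantile of ln T is μ + z_p·σ.
ln(14) = 2.639 and ln(86) = 4.454; z_{0.1} = -1.282, z_{0.83} = 0.9542.
σ = (4.454 − 2.639)/(0.9542 − (-1.282)) = 0.812.
μ = 2.639 − (-1.282)·0.812 = 3.680.
E[T] = exp(μ + σ²/2) = exp(3.680 + 0.3296) = 55.1 ng/mL.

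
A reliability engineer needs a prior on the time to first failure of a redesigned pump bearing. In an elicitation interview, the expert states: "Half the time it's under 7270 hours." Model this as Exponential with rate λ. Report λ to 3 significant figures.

Exponential median = ln 2 / λ, so λ = ln 2 / 7270.0 = 9.53e-05.

λ ≈ 9.53e-05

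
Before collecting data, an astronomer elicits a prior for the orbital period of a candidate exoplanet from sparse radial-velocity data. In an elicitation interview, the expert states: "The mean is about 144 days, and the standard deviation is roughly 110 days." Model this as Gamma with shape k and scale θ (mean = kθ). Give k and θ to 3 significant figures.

k ≈ 1.71, θ ≈ 84

For Gamma(k, scale θ): mean = kθ, variance = kθ², so CV = 1/√k.
CV = SD/mean = 110/144 = 0.7639, hence k = 1/CV² = 1.71.
Then θ = mean/k = 144/1.71 = 84.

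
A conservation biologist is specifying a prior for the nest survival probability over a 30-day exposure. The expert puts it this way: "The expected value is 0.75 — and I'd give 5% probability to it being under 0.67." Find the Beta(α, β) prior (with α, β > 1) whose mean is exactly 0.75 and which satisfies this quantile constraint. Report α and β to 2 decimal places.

With mean 0.75 fixed, write α = 0.75s, β = 0.25s where s = α+β.
Need P(θ < 0.67) = 0.05 under Beta(0.75s, 0.25s). Normal approximation: (q−m)/√(m(1−m)/s) ≈ z_{0.05} = -1.64, so s ≈ 0.75·0.25·(-1.64)²/(0.67−0.75)² = 79.3.
At s = 79.3: P(θ<0.67) ≈ 0.056. Adjusting to match 0.05 gives s ≈ 85.17.
So α = 0.75·85.17 ≈ 63.88, β = 0.25·85.17 ≈ 21.29.

α ≈ 63.88, β ≈ 21.29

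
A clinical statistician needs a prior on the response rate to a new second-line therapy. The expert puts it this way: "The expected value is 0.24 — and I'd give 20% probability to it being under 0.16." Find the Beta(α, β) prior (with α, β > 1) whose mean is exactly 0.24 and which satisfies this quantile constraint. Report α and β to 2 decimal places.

With mean 0.24 fixed, write α = 0.24s, β = 0.76s where s = α+β.
Need P(θ < 0.16) = 0.2 under Beta(0.24s, 0.76s). Normal approximation: (q−m)/√(m(1−m)/s) ≈ z_{0.2} = -0.842, so s ≈ 0.24·0.76·(-0.842)²/(0.16−0.24)² = 20.2.
At s = 20.2: P(θ<0.16) ≈ 0.205. Adjusting to match 0.2 gives s ≈ 20.95.
So α = 0.24·20.95 ≈ 5.03, β = 0.76·20.95 ≈ 15.92.

α ≈ 5.03, β ≈ 15.92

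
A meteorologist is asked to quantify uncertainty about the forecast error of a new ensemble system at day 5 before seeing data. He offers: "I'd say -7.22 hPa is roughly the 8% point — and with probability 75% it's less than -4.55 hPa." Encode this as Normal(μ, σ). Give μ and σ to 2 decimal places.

For Normal(μ,σ), the p-quantile is μ + z_p·σ. Here z_{0.08} = -1.405, z_{0.75} = 0.6745.
So -7.22 = μ − 1.405σ and -4.55 = μ + 0.6745σ.
Subtracting: σ = (-4.55 − -7.22)/(0.6745 − (-1.405)) = 1.28.
Then μ = -7.22 − (-1.405)·1.28 = -5.42.

μ = -5.42, σ = 1.28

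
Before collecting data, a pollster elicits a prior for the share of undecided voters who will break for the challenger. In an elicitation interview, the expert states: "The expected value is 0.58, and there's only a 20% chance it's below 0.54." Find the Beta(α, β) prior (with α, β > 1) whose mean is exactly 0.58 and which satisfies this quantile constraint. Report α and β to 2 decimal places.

With mean 0.58 fixed, write α = 0.58s, β = 0.42s where s = α+β.
Need P(θ < 0.54) = 0.2 under Beta(0.58s, 0.42s). Normal approximation: (q−m)/√(m(1−m)/s) ≈ z_{0.2} = -0.842, so s ≈ 0.58·0.42·(-0.842)²/(0.54−0.58)² = 107.8.
At s = 107.8: P(θ<0.54) ≈ 0.199. Adjusting to match 0.2 gives s ≈ 107.18.
So α = 0.58·107.18 ≈ 62.16, β = 0.42·107.18 ≈ 45.02.

α ≈ 62.16, β ≈ 45.02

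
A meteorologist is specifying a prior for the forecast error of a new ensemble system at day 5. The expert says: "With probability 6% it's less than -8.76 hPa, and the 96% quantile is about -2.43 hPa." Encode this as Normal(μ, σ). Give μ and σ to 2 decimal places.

μ = -5.78, σ = 1.92

For Normal(μ,σ), the p-quantile is μ + z_p·σ. Here z_{0.06} = -1.555, z_{0.96} = 1.751.
So -8.76 = μ − 1.555σ and -2.43 = μ + 1.751σ.
Subtracting: σ = (-2.43 − -8.76)/(1.751 − (-1.555)) = 1.92.
Then μ = -8.76 − (-1.555)·1.92 = -5.78.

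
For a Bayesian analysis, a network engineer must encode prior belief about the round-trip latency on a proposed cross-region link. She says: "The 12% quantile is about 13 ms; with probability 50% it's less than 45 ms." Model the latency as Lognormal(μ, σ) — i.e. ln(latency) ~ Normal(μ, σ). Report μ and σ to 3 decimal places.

μ ≈ 3.807, σ ≈ 1.057

If T ~ Lognormal(μ,σ) then ln T ~ Normal(μ,σ), so the p-quantile of ln T is μ + z_p·σ.
ln(13) = 2.565 and ln(45) = 3.807; z_{0.12} = -1.175, z_{0.5} = 0.
σ = (3.807 − 2.565)/(0 − (-1.175)) = 1.057.
μ = 2.565 − (-1.175)·1.057 = 3.807.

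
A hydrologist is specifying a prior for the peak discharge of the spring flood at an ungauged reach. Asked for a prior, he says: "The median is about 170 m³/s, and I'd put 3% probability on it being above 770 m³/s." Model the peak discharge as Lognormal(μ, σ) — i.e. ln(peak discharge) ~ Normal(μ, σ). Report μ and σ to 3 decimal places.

μ ≈ 5.136, σ ≈ 0.803

If T ~ Lognormal(μ,σ) then ln T ~ Normal(μ,σ), so the p-quantile of ln T is μ + z_p·σ.
ln(170) = 5.136 and ln(770) = 6.646; z_{0.5} = 0, z_{0.97} = 1.881.
σ = (6.646 − 5.136)/(1.881 − (0)) = 0.803.
μ = 5.136 − (0)·0.803 = 5.136.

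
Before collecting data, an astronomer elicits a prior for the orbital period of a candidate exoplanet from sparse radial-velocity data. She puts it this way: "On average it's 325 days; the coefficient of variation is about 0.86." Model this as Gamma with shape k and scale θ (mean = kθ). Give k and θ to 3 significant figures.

For Gamma(k, scale θ): mean = kθ, variance = kθ², so CV = 1/√k.
CV = 0.86, hence k = 1/CV² = 1.35.
Then θ = mean/k = 325/1.35 = 240.

k ≈ 1.35, θ ≈ 240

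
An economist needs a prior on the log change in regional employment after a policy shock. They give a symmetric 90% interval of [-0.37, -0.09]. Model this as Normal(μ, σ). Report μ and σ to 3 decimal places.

μ = -0.230, σ = 0.085

A symmetric 90% interval runs μ ± z·σ with z = 1.645.
Half-width = 0.14, so σ = 0.14/1.645 = 0.085.
μ is the interval midpoint, -0.230.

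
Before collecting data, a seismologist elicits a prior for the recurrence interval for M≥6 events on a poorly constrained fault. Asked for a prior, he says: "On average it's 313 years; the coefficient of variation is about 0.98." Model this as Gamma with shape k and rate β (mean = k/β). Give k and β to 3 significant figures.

k ≈ 1.04, β ≈ 0.00333

For Gamma(k, rate β): mean = k/β, variance = k/β², so CV = 1/√k.
CV = 0.98, hence k = 1/CV² = 1.04.
Then β = k/mean = 1.04/313 = 0.00333.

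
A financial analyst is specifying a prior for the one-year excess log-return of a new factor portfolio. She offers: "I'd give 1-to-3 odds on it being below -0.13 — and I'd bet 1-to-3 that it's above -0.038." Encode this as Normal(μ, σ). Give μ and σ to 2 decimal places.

For Normal(μ,σ), the p-quantile is μ + z_p·σ. Here z_{0.25} = -0.6745, z_{0.75} = 0.6745.
So -0.13 = μ − 0.6745σ and -0.038 = μ + 0.6745σ.
Subtracting: σ = (-0.038 − -0.13)/(0.6745 − (-0.6745)) = 0.07.
Then μ = -0.13 − (-0.6745)·0.07 = -0.08.

μ = -0.08, σ = 0.07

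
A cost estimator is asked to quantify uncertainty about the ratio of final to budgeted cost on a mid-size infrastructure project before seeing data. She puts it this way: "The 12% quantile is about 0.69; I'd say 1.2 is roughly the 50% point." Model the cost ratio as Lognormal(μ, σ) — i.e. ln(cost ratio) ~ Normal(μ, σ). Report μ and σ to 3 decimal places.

μ ≈ 0.182, σ ≈ 0.471

If T ~ Lognormal(μ,σ) then ln T ~ Normal(μ,σ), so the p-quantile of ln T is μ + z_p·σ.
ln(0.69) = -0.3711 and ln(1.2) = 0.1823; z_{0.12} = -1.175, z_{0.5} = 0.
σ = (0.1823 − -0.3711)/(0 − (-1.175)) = 0.471.
μ = -0.3711 − (-1.175)·0.471 = 0.182.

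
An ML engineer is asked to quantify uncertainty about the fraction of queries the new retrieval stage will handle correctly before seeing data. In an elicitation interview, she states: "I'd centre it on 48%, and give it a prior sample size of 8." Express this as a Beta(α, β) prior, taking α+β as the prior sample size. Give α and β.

α = 3.84, β = 4.16

Under the effective-sample-size interpretation, Beta(α, β) has prior mean α/(α+β) and prior sample size α+β.
So α+β = 8 and α/(α+β) = 0.48, giving α = 0.48·8 = 3.84 and β = 8 − 3.84 = 4.16.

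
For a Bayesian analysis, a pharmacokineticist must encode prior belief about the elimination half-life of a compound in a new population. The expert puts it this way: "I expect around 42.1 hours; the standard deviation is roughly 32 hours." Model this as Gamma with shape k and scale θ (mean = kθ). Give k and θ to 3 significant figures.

k ≈ 1.73, θ ≈ 24.3

For Gamma(k, scale θ): mean = kθ, variance = kθ², so CV = 1/√k.
CV = SD/mean = 32/42.1 = 0.7601, hence k = 1/CV² = 1.73.
Then θ = mean/k = 42.1/1.73 = 24.3.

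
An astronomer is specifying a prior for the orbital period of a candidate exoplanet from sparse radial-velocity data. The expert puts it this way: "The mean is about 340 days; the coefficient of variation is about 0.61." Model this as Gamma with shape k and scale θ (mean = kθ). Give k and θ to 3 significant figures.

For Gamma(k, scale θ): mean = kθ, variance = kθ², so CV = 1/√k.
CV = 0.61, hence k = 1/CV² = 2.69.
Then θ = mean/k = 340/2.69 = 127.

k ≈ 2.69, θ ≈ 127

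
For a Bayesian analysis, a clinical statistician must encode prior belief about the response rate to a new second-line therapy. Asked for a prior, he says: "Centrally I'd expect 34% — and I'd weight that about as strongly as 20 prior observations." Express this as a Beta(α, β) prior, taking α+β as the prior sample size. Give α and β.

Under the effective-sample-size interpretation, Beta(α, β) has prior mean α/(α+β) and prior sample size α+β.
So α+β = 20 and α/(α+β) = 0.34, giving α = 0.34·20 = 6.8 and β = 20 − 6.8 = 13.2.

α = 6.8, β = 13.2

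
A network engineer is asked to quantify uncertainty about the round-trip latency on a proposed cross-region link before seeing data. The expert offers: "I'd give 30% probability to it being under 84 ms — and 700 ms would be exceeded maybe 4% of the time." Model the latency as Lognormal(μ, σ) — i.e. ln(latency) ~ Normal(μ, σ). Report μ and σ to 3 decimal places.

μ ≈ 4.920, σ ≈ 0.932

If T ~ Lognormal(μ,σ) then ln T ~ Normal(μ,σ), so the p-quantile of ln T is μ + z_p·σ.
ln(84) = 4.431 and ln(700) = 6.551; z_{0.3} = -0.5244, z_{0.96} = 1.751.
σ = (6.551 − 4.431)/(1.751 − (-0.5244)) = 0.932.
μ = 4.431 − (-0.5244)·0.932 = 4.920.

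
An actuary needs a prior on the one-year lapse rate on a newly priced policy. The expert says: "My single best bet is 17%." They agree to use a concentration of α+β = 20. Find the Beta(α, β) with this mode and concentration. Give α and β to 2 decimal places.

α = 4.06, β = 15.94

For α,β > 1 the Beta mode is (α−1)/(α+β−2). With α+β = 20, the mode is (α−1)/18.
Set (α−1)/18 = 0.17 → α = 1 + 0.17·18 = 4.06.
β = 20 − α = 15.94.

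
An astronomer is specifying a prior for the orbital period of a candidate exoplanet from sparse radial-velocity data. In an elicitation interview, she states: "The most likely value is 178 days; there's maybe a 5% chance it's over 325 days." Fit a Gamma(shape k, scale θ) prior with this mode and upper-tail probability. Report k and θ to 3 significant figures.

Gamma(k,θ) with k>1 has mode (k−1)θ, so θ = 178/(k−1).
Need P(X < 325) = 0.95 with θ tied to k this way. Start at k = 2, θ = 178: P(X<325) ≈ 0.545.
Too low — raise k to concentrate. Iterating converges to k ≈ 8.68.
Then θ = 178/(8.68−1) ≈ 23.2.

k ≈ 8.68, θ ≈ 23.2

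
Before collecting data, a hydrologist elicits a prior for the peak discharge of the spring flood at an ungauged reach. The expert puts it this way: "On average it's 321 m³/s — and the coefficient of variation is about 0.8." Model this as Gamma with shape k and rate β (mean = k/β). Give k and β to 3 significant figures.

k ≈ 1.56, β ≈ 0.00487

For Gamma(k, rate β): mean = k/β, variance = k/β², so CV = 1/√k.
CV = 0.8, hence k = 1/CV² = 1.56.
Then β = k/mean = 1.56/321 = 0.00487.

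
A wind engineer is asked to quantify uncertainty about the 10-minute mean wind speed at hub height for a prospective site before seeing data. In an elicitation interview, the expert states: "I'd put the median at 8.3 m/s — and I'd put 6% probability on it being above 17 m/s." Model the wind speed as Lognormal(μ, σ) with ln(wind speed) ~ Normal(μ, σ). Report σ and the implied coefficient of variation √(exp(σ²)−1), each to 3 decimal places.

If T ~ Lognormal(μ,σ) then ln T ~ Normal(μ,σ), so the p-quantile of ln T is μ + z_p·σ.
ln(8.3) = 2.116 and ln(17) = 2.833; z_{0.5} = 0, z_{0.94} = 1.555.
σ = (2.833 − 2.116)/(1.555 − (0)) = 0.461.
μ = 2.116 − (0)·0.461 = 2.116.
CV = √(exp(σ²)−1) = √(exp(0.2126)−1) = 0.487.

σ ≈ 0.461, CV ≈ 0.487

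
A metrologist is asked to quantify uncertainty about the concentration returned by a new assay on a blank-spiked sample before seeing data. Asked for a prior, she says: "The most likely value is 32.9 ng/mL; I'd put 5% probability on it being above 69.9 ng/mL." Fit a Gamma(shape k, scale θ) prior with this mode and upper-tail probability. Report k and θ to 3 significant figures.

k ≈ 5.86, θ ≈ 6.77

Gamma(k,θ) with k>1 has mode (k−1)θ, so θ = 32.9/(k−1).
Need P(X < 69.9) = 0.95 with θ tied to k this way. Start at k = 2, θ = 32.9: P(X<69.9) ≈ 0.627.
Too low — raise k to concentrate. Iterating converges to k ≈ 5.86.
Then θ = 32.9/(5.86−1) ≈ 6.77.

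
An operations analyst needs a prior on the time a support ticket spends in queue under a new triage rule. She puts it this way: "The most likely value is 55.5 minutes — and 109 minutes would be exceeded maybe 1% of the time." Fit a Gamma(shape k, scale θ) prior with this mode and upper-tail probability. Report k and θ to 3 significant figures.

k ≈ 11.8, θ ≈ 5.13

Gamma(k,θ) with k>1 has mode (k−1)θ, so θ = 55.5/(k−1).
Need P(X < 109) = 0.99 with θ tied to k this way. Start at k = 2, θ = 55.5: P(X<109) ≈ 0.584.
Too low — raise k to concentrate. Iterating converges to k ≈ 11.8.
Then θ = 55.5/(11.8−1) ≈ 5.13.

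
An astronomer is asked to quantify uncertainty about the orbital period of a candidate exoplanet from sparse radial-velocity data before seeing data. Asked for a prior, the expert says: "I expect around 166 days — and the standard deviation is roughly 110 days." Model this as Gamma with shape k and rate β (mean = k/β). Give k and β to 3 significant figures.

k ≈ 2.28, β ≈ 0.0137

For Gamma(k, rate β): mean = k/β, variance = k/β², so CV = 1/√k.
CV = SD/mean = 110/166 = 0.6627, hence k = 1/CV² = 2.28.
Then β = k/mean = 2.28/166 = 0.0137.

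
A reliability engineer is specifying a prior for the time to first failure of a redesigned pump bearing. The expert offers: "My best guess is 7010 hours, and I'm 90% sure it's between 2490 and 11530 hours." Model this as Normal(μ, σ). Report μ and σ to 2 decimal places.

μ = 7010.00, σ = 2747.96

A symmetric 90% interval runs μ ± z·σ with z = 1.645.
Half-width = 4520, so σ = 4520/1.645 = 2747.96.
μ is the stated best guess, 7010.00.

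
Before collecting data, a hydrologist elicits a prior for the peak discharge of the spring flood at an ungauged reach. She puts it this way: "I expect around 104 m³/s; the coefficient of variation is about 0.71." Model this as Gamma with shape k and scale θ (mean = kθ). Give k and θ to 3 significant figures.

For Gamma(k, scale θ): mean = kθ, variance = kθ², so CV = 1/√k.
CV = 0.71, hence k = 1/CV² = 1.98.
Then θ = mean/k = 104/1.98 = 52.4.

k ≈ 1.98, θ ≈ 52.4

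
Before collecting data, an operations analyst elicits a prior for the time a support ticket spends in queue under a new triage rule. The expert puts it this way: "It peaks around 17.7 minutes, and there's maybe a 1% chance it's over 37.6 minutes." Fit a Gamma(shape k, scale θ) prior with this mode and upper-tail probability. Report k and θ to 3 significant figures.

k ≈ 9.55, θ ≈ 2.07

Gamma(k,θ) with k>1 has mode (k−1)θ, so θ = 17.7/(k−1).
Need P(X < 37.6) = 0.99 with θ tied to k this way. Start at k = 2, θ = 17.7: P(X<37.6) ≈ 0.627.
Too low — raise k to concentrate. Iterating converges to k ≈ 9.55.
Then θ = 17.7/(9.55−1) ≈ 2.07.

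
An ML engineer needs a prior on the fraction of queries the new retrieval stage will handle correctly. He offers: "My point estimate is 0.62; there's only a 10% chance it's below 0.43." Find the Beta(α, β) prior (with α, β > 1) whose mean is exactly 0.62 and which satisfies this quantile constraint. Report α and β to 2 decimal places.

With mean 0.62 fixed, write α = 0.62s, β = 0.38s where s = α+β.
Need P(θ < 0.43) = 0.1 under Beta(0.62s, 0.38s). Normal approximation: (q−m)/√(m(1−m)/s) ≈ z_{0.1} = -1.28, so s ≈ 0.62·0.38·(-1.28)²/(0.43−0.62)² = 10.7.
At s = 10.7: P(θ<0.43) ≈ 0.102. Adjusting to match 0.1 gives s ≈ 10.91.
So α = 0.62·10.91 ≈ 6.76, β = 0.38·10.91 ≈ 4.15.

α ≈ 6.76, β ≈ 4.15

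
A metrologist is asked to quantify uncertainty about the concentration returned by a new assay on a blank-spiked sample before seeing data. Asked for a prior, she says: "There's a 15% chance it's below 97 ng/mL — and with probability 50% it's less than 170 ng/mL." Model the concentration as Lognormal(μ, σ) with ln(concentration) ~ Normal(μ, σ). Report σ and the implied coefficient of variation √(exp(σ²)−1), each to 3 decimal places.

If T ~ Lognormal(μ,σ) then ln T ~ Normal(μ,σ), so the p-quantile of ln T is μ + z_p·σ.
ln(97) = 4.575 and ln(170) = 5.136; z_{0.15} = -1.036, z_{0.5} = 0.
σ = (5.136 − 4.575)/(0 − (-1.036)) = 0.541.
μ = 4.575 − (-1.036)·0.541 = 5.136.
CV = √(exp(σ²)−1) = √(exp(0.2931)−1) = 0.584.

σ ≈ 0.541, CV ≈ 0.584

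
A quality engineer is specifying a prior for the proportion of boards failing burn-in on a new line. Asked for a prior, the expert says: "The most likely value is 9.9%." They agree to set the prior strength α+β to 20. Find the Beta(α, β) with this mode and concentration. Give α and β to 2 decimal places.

For α,β > 1 the Beta mode is (α−1)/(α+β−2). With α+β = 20, the mode is (α−1)/18.
Set (α−1)/18 = 0.099 → α = 1 + 0.099·18 = 2.78.
β = 20 − α = 17.22.

α = 2.78, β = 17.22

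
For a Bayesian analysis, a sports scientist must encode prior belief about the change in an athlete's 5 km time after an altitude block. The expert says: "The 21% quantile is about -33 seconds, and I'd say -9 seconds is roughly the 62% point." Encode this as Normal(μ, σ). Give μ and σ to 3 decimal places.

The p-quantile of Normal(μ,σ) is μ + z_p·σ, with z_{0.21} = -0.8064 and z_{0.62} = 0.3055.
Eliminate σ: μ = (z₂·x₁ − z₁·x₂)/(z₂ − z₁) = (0.3055·-33 − (-0.8064)·-9)/1.112 = -15.594.
Then σ = (x₂ − x₁)/(z₂ − z₁) = (-9 − -33)/1.112 = 21.585.

μ = -15.594, σ = 21.585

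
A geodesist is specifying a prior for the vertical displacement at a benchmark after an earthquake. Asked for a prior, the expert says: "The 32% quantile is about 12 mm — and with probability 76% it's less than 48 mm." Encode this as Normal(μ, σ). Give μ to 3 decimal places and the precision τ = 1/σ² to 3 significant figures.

μ = 26.342, τ = 0.00106

For Normal(μ,σ), the p-quantile is μ + z_p·σ. Here z_{0.32} = -0.4677, z_{0.76} = 0.7063.
So 12 = μ − 0.4677σ and 48 = μ + 0.7063σ.
Subtracting: σ = (48 − 12)/(0.7063 − (-0.4677)) = 30.664.
Then μ = 12 − (-0.4677)·30.664 = 26.342.
Precision τ = 1/σ² = 1/30.66² = 0.00106.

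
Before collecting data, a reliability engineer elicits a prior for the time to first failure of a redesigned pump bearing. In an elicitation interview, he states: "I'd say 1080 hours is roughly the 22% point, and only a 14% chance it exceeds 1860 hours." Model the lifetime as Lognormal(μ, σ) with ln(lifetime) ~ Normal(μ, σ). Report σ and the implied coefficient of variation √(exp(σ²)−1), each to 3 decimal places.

σ ≈ 0.293, CV ≈ 0.300

If T ~ Lognormal(μ,σ) then ln T ~ Normal(μ,σ), so the p-quantile of ln T is μ + z_p·σ.
ln(1080) = 6.985 and ln(1860) = 7.528; z_{0.22} = -0.7722, z_{0.86} = 1.08.
σ = (7.528 − 6.985)/(1.08 − (-0.7722)) = 0.293.
μ = 6.985 − (-0.7722)·0.293 = 7.211.
CV = √(exp(σ²)−1) = √(exp(0.0861)−1) = 0.300.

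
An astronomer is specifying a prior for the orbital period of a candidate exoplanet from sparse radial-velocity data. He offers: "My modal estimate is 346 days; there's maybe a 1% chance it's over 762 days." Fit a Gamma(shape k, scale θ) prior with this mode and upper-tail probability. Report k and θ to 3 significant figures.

k ≈ 8.73, θ ≈ 44.7

Gamma(k,θ) with k>1 has mode (k−1)θ, so θ = 346/(k−1).
Need P(X < 762) = 0.99 with θ tied to k this way. Start at k = 2, θ = 346: P(X<762) ≈ 0.646.
Too low — raise k to concentrate. Iterating converges to k ≈ 8.73.
Then θ = 346/(8.73−1) ≈ 44.7.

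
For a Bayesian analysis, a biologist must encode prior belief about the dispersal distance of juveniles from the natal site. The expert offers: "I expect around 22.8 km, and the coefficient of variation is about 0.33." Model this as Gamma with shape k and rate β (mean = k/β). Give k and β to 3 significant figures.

k ≈ 9.18, β ≈ 0.403

For Gamma(k, rate β): mean = k/β, variance = k/β², so CV = 1/√k.
CV = 0.33, hence k = 1/CV² = 9.18.
Then β = k/mean = 9.18/22.8 = 0.403.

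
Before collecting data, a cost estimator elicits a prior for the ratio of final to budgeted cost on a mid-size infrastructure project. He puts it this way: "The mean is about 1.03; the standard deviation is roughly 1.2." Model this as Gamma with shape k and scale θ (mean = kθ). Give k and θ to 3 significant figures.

k ≈ 0.737, θ ≈ 1.4

For Gamma(k, scale θ): mean = kθ, variance = kθ², so CV = 1/√k.
CV = SD/mean = 1.2/1.03 = 1.165, hence k = 1/CV² = 0.737.
Then θ = mean/k = 1.03/0.737 = 1.4.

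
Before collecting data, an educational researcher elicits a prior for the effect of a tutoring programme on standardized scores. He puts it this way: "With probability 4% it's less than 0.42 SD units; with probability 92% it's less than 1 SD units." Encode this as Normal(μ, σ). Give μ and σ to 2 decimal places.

μ = 0.74, σ = 0.18

The p-quantile of Normal(μ,σ) is μ + z_p·σ, with z_{0.04} = -1.751 and z_{0.92} = 1.405.
Eliminate σ: μ = (z₂·x₁ − z₁·x₂)/(z₂ − z₁) = (1.405·0.42 − (-1.751)·1)/3.156 = 0.74.
Then σ = (x₂ − x₁)/(z₂ − z₁) = (1 − 0.42)/3.156 = 0.18.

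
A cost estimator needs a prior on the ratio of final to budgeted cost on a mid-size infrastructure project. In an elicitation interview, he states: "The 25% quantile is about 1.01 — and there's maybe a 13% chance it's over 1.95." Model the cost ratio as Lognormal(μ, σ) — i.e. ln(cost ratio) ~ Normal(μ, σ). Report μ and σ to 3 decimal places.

μ ≈ 0.256, σ ≈ 0.365

If T ~ Lognormal(μ,σ) then ln T ~ Normal(μ,σ), so the p-quantile of ln T is μ + z_p·σ.
ln(1.01) = 0.00995 and ln(1.95) = 0.6678; z_{0.25} = -0.6745, z_{0.87} = 1.126.
σ = (0.6678 − 0.00995)/(1.126 − (-0.6745)) = 0.365.
μ = 0.00995 − (-0.6745)·0.365 = 0.256.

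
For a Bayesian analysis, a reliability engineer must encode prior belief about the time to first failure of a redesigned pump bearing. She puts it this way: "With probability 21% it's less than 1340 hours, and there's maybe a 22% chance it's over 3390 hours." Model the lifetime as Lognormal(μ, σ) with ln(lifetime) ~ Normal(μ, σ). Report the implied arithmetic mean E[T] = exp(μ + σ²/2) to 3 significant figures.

If T ~ Lognormal(μ,σ) then ln T ~ Normal(μ,σ), so the p-quantile of ln T is μ + z_p·σ.
ln(1340) = 7.2 and ln(3390) = 8.129; z_{0.21} = -0.8064, z_{0.78} = 0.7722.
σ = (8.129 − 7.2)/(0.7722 − (-0.8064)) = 0.588.
μ = 7.2 − (-0.8064)·0.588 = 7.675.
E[T] = exp(μ + σ²/2) = exp(7.675 + 0.1728) = 2560 hours.

E[T] ≈ 2560 hours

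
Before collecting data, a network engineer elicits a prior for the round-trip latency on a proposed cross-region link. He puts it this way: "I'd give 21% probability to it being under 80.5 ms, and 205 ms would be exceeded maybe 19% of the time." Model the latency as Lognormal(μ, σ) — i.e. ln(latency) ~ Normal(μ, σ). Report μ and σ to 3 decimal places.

μ ≈ 4.836, σ ≈ 0.555

If T ~ Lognormal(μ,σ) then ln T ~ Normal(μ,σ), so the p-quantile of ln T is μ + z_p·σ.
ln(80.5) = 4.388 and ln(205) = 5.323; z_{0.21} = -0.8064, z_{0.81} = 0.8779.
σ = (5.323 − 4.388)/(0.8779 − (-0.8064)) = 0.555.
μ = 4.388 − (-0.8064)·0.555 = 4.836.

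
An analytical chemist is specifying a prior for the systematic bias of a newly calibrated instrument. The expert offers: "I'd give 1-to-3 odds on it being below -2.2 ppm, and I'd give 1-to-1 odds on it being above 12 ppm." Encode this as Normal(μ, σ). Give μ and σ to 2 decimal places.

μ = 12.00, σ = 21.05

For Normal(μ,σ), the p-quantile is μ + z_p·σ. Here z_{0.25} = -0.6745, z_{0.5} = 0.
So -2.2 = μ − 0.6745σ and 12 = μ + 0σ.
Subtracting: σ = (12 − -2.2)/(0 − (-0.6745)) = 21.05.
Then μ = -2.2 − (-0.6745)·21.05 = 12.00.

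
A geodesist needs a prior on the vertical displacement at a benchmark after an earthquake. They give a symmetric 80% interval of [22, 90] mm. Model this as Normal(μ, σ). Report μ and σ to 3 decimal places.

A symmetric 80% interval runs μ ± z·σ with z = 1.282.
Half-width = 34, so σ = 34/1.282 = 26.530.
μ is the interval midpoint, 56.000.

μ = 56.000, σ = 26.530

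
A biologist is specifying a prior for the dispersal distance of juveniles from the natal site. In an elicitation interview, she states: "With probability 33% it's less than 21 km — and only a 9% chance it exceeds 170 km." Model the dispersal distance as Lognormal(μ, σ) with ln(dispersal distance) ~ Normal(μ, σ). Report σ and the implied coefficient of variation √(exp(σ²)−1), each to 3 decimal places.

σ ≈ 1.174, CV ≈ 1.724

If T ~ Lognormal(μ,σ) then ln T ~ Normal(μ,σ), so the p-quantile of ln T is μ + z_p·σ.
ln(21) = 3.045 and ln(170) = 5.136; z_{0.33} = -0.4399, z_{0.91} = 1.341.
σ = (5.136 − 3.045)/(1.341 − (-0.4399)) = 1.174.
μ = 3.045 − (-0.4399)·1.174 = 3.561.
CV = √(exp(σ²)−1) = √(exp(1.3793)−1) = 1.724.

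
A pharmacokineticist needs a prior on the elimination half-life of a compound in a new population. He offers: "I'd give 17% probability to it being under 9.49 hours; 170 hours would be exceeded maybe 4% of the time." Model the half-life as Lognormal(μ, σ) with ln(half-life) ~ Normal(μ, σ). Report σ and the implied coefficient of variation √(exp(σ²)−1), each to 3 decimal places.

If T ~ Lognormal(μ,σ) then ln T ~ Normal(μ,σ), so the p-quantile of ln T is μ + z_p·σ.
ln(9.49) = 2.25 and ln(170) = 5.136; z_{0.17} = -0.9542, z_{0.96} = 1.751.
σ = (5.136 − 2.25)/(1.751 − (-0.9542)) = 1.067.
μ = 2.25 − (-0.9542)·1.067 = 3.268.
CV = √(exp(σ²)−1) = √(exp(1.1381)−1) = 1.456.

σ ≈ 1.067, CV ≈ 1.456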